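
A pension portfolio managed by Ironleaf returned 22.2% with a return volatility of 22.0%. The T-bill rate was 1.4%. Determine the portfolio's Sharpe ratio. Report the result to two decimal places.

0.95

Sharpe = (Rp − Rf) / σp = (22.2% − 1.4%) / 22.0% = 20.80% / 22.0% = 0.9455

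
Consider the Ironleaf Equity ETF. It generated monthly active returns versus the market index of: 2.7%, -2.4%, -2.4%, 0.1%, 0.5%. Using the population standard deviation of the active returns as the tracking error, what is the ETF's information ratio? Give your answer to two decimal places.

r̄ = (2.7 − 2.4 − 2.4 + 0.1 + 0.5) / 5 = -0.3000%
Σ(r − r̄)² = (2.7 − (-0.3000))² + (-2.4 − (-0.3000))² + … = 18.6200
σ = √[18.6200 / 5] = 1.9298%
IR = r̄ / tracking error = -0.3000 / 1.9298 = -0.1555

-0.16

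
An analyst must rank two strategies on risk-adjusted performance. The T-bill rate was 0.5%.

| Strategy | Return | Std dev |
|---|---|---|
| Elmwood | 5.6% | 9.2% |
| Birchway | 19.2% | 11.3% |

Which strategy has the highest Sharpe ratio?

Elmwood: Sharpe ratio = (5.6% − 0.5%) / 9.2% = 0.554
Birchway: Sharpe ratio = (19.2% − 0.5%) / 11.3% = 1.655
Highest: Birchway (1.655).

Birchway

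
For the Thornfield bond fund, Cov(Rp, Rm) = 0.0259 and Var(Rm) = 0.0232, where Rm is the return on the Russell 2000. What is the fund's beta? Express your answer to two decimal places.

1.12

β = Cov(Rp, Rm) / Var(Rm) = 0.0259 / 0.0232 = 1.1164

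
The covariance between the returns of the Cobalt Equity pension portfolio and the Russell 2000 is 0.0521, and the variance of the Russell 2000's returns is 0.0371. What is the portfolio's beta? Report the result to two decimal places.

β = Cov(Rp, Rm) / Var(Rm) = 0.0521 / 0.0371 = 1.4043

1.40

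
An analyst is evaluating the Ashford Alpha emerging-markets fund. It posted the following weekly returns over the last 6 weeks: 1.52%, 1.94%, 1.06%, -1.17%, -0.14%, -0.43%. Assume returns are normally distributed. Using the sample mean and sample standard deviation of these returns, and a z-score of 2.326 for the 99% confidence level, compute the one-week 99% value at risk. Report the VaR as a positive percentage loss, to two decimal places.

μ = (1.52 + 1.94 + 1.06 − 1.17 − 0.14 − 0.43) / 6 = 2.780 / 6 = 0.4633%
Sample σ = √[Σ(r − μ)² / 5] = √[7.4829 / 5] = √1.4966 = 1.2234%
VaR = −(μ − z·σ) = −(0.4633 − 2.326 × 1.2234) = −(-2.3823) = 2.3823%

2.38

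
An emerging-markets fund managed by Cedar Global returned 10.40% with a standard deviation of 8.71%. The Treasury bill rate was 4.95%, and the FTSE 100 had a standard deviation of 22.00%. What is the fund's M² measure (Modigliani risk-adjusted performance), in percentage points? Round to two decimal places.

18.72

Sharpe = (Rp − Rf) / σp = (10.40% − 4.95%) / 8.71% = 0.6257
M² = Rf + Sharpe × σm = 4.95% + 0.6257 × 22.00% = 18.7154%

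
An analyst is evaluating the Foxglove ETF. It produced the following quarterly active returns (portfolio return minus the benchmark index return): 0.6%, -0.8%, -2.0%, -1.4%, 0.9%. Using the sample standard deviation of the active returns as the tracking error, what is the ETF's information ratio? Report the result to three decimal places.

-0.430

Mean return r̄ = -2.70 / 5 = -0.5400%
Sample σ = √[Σ(r − r̄)² / 4] = √[6.3120 / 4] = √1.5780 = 1.2562%
IR = r̄ / tracking error = -0.5400 / 1.2562 = -0.4299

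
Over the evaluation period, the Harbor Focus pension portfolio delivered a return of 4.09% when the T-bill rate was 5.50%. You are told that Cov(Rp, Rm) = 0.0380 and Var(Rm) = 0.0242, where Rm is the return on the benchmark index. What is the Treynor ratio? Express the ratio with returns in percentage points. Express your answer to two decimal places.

β = Cov / Var = 0.0380 / 0.0242 = 1.5702
Treynor = (Rp − Rf) / β = (4.09% − 5.50%) / 1.5702 = -1.41 / 1.5702 = -0.8980

-0.90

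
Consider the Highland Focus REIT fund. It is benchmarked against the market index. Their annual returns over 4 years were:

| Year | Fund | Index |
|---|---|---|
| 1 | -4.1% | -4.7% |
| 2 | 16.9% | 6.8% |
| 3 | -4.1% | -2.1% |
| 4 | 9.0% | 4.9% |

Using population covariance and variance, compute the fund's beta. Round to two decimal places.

r̄p = 4.4250%,  r̄m = 1.2250%
Cov = Σ(rp − r̄p)(rm − r̄m) / 4 = 41.3044
Var(rm) = Σ(rm − r̄m)² / 4 = 22.6869
β = Cov / Var = 41.3044 / 22.6869 = 1.8206

1.82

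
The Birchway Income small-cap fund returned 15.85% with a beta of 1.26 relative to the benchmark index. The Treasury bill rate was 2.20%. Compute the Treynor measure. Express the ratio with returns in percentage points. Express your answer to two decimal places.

10.83

Treynor = (Rp − Rf) / β = (15.85% − 2.20%) / 1.26 = 13.65 / 1.26 = 10.8333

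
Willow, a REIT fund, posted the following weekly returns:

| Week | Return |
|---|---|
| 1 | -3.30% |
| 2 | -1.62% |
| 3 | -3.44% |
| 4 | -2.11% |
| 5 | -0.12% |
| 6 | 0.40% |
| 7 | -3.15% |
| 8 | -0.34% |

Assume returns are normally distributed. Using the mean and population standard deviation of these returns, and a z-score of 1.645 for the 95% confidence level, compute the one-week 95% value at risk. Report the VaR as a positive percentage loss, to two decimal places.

4.08

Mean return r̄ = -13.680 / 8 = -1.7100%
Σ(r − r̄)² = (-3.3 − (-1.7100))² + (-1.62 − (-1.7100))² + (-3.44 − (-1.7100))² + … = 16.6198
population σ = √(16.6198 / 8) = √2.0775 = 1.4414%
VaR = −(r̄ − z·σ) = −(-1.7100 − 1.645 × 1.4414) = −(-4.0811) = 4.0811%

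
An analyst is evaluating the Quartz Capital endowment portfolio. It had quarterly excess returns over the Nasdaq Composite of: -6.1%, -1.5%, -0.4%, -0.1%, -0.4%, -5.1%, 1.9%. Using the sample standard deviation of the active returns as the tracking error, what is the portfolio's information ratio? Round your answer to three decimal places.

-0.580

r̄ = (-6.1 − 1.5 − 0.4 − 0.1 − 0.4 − 5.1 + 1.9) / 7 = -11.70 / 7 = -1.6714%
Sample std dev = √[49.8543 / 6] = 2.8825%
IR = r̄ / tracking error = -1.6714 / 2.8825 = -0.5798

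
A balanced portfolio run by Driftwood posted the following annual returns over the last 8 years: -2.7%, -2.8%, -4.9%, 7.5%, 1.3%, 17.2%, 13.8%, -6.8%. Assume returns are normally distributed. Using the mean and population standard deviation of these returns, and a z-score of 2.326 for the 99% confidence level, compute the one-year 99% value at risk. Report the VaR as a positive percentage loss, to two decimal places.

16.74

r̄ = (-2.7 − 2.8 − 4.9 + 7.5 + 1.3 + 17.2 + 13.8 − 6.8) / 8 = 2.8250%
Σ(r − r̄)² = (-2.7 − 2.8250)² + (-2.8 − 2.8250)² + … = 565.7550
population σ = √(565.7550 / 8) = √70.7194 = 8.4095%
VaR = −(r̄ − z·σ) = −(2.8250 − 2.326 × 8.4095) = −(-16.7355) = 16.7355%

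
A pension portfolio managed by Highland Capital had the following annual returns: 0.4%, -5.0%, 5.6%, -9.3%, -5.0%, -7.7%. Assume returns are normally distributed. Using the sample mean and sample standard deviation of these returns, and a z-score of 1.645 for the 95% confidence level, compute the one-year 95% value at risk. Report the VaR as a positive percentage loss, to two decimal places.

Mean return μ = -21.00 / 6 = -3.5000%
Σ(r − μ)² = 153.8000; sample σ = √(153.8000/5) = 5.5462%
VaR = −(μ − z·σ) = −(-3.5000 − 1.645 × 5.5462) = −(-12.6235) = 12.6235%

12.62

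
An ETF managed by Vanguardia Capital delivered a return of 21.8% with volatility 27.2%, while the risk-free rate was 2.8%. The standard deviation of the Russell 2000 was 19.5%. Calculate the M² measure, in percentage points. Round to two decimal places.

16.42

Sharpe = (Rp − Rf) / σp = (21.8% − 2.8%) / 27.2% = 0.6985
M² = Rf + Sharpe × σm = 2.8% + 0.6985 × 19.5% = 16.4208%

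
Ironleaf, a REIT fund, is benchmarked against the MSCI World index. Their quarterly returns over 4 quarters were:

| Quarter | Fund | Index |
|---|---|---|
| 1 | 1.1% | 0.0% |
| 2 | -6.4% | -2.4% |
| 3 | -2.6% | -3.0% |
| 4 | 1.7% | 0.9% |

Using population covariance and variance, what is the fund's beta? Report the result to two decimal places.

r̄p = -1.5500%,  r̄m = -1.1250%
Cov = Σ(rp − r̄p)(rm − r̄m) / 4 = 4.4288
Var(rm) = Σ(rm − r̄m)² / 4 = 2.6269
β = Cov / Var = 4.4288 / 2.6269 = 1.6859

1.69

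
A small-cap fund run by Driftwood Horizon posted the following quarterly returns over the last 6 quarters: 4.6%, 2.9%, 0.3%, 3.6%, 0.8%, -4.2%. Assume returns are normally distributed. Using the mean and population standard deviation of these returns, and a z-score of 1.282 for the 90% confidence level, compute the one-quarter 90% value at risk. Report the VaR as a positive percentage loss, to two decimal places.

2.38

r̄ = (4.6 + 2.9 + 0.3 + 3.6 + 0.8 − 4.2) / 6 = 1.3333%
Σ(r − r̄)² = (4.6 − 1.3333)² + (2.9 − 1.3333)² + … = 50.2333
population σ = √(50.2333 / 6) = √8.3722 = 2.8935%
VaR = −(r̄ − z·σ) = −(1.3333 − 1.282 × 2.8935) = −(-2.3762) = 2.3762%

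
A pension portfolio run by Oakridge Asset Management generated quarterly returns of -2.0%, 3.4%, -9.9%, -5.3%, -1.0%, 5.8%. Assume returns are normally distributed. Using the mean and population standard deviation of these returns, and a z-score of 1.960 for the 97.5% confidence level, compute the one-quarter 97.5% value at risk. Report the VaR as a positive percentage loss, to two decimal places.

Mean return r̄ = -9.00 / 6 = -1.5000%
Σ(r − r̄)² = (-2 − (-1.5000))² + (3.4 − (-1.5000))² + (-9.9 − (-1.5000))² + … = 162.8000
σ = √[162.8000 / 6] = 5.2090%
VaR = −(r̄ − z·σ) = −(-1.5000 − 1.960 × 5.2090) = −(-11.7096) = 11.7096%

11.71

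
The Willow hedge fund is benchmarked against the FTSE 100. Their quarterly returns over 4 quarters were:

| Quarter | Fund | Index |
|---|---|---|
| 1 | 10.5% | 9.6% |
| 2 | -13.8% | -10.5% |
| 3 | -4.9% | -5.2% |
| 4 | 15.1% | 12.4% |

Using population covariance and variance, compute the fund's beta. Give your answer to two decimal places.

r̄p = 1.7250%,  r̄m = 1.5750%
Cov = Σ(rp − r̄p)(rm − r̄m) / 4 = 111.8881
Var(rm) = Σ(rm − r̄m)² / 4 = 93.3219
β = Cov / Var = 111.8881 / 93.3219 = 1.1989

1.20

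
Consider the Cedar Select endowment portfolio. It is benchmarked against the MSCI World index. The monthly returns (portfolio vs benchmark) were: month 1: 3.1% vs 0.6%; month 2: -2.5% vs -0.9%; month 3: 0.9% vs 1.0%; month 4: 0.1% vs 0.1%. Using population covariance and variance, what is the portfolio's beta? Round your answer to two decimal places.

r̄p = 0.4000%,  r̄m = 0.2000%
Cov = Σ(rp − r̄p)(rm − r̄m) / 4 = 1.1750
Var(rm) = Σ(rm − r̄m)² / 4 = 0.5050
β = Cov / Var = 1.1750 / 0.5050 = 2.3267

2.33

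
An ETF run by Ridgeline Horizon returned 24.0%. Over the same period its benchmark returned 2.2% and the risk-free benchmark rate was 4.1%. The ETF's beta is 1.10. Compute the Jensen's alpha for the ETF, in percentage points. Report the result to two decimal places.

CAPM expected return = Rf + β(Rm − Rf) = 4.1% + 1.10 × (2.2% − 4.1%) = 4.1 + 1.10 × -1.90 = 2.0100%
Jensen's α = Rp − E[R] = 24.0% − 2.0100% = 21.9900

21.99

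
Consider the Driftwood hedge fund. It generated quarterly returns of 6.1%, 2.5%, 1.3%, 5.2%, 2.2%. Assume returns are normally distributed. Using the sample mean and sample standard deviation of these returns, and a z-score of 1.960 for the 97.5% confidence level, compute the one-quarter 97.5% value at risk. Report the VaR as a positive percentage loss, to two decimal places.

r̄ = (6.1 + 2.5 + 1.3 + 5.2 + 2.2) / 5 = 17.30 / 5 = 3.4600%
Sample σ = √[Σ(r − r̄)² / 4] = √[17.1720 / 4] = √4.2930 = 2.0720%
VaR = −(r̄ − z·σ) = −(3.4600 − 1.960 × 2.0720) = −(-0.6011) = 0.6011%

0.60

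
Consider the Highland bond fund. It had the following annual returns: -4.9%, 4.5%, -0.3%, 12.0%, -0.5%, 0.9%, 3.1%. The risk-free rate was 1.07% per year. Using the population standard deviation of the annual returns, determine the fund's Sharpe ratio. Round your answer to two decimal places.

r̄ = (-4.9 + 4.5 − 0.3 + 12 − 0.5 + 0.9 + 3.1) / 7 = 2.1143%
Σ(r − r̄)² = 167.7286; population σ = √(167.7286/7) = 4.8950%
Sharpe = (r̄ − rf) / σ = (2.1143 − 1.07) / 4.8950 = 1.0443 / 4.8950 = 0.2133

0.21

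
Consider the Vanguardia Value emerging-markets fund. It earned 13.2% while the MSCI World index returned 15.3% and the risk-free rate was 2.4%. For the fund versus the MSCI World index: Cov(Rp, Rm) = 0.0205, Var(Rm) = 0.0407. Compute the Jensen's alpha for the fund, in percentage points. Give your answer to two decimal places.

4.30

β = Cov / Var = 0.0205 / 0.0407 = 0.5037
E[R] = Rf + β(Rm − Rf) = 2.4% + 0.5037 × (15.3% − 2.4%) = 8.8977%
α = Rp − E[R] = 13.2% − 8.8977% = 4.3023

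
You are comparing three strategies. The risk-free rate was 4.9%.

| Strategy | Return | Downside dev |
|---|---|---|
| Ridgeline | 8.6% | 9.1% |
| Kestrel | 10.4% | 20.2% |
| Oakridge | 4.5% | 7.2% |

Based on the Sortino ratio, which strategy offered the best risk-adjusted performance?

Ridgeline: Sortino ratio = (8.6% − 4.9%) / 9.1% = 0.407
Kestrel: Sortino ratio = (10.4% − 4.9%) / 20.2% = 0.272
Oakridge: Sortino ratio = (4.5% − 4.9%) / 7.2% = -0.056
Highest: Ridgeline (0.407).

Ridgeline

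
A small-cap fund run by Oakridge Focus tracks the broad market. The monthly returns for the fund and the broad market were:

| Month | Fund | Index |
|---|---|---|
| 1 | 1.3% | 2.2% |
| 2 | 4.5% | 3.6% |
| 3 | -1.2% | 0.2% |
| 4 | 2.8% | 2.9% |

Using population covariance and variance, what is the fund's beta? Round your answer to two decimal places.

1.62

r̄p = 1.8500%,  r̄m = 2.2250%
Cov = Σ(rp − r̄p)(rm − r̄m) / 4 = 2.6188
Var(rm) = Σ(rm − r̄m)² / 4 = 1.6119
β = Cov / Var = 2.6188 / 1.6119 = 1.6247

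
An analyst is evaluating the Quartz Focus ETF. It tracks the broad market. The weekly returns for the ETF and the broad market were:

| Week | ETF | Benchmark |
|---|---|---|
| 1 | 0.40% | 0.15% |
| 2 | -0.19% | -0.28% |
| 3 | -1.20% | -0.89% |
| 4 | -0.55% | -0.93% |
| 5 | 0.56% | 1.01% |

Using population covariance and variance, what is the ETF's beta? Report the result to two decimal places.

r̄p = -0.1960%,  r̄m = -0.1880%
Cov = Σ(rp − r̄p)(rm − r̄m) / 5 = 0.4148
Var(rm) = Σ(rm − r̄m)² / 5 = 0.5203
β = Cov / Var = 0.4148 / 0.5203 = 0.7972

0.80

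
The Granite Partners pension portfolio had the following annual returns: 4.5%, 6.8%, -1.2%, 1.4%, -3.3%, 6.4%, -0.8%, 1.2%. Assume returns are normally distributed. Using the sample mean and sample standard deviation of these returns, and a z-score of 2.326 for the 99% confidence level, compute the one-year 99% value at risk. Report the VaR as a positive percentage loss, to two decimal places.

μ = (4.5 + 6.8 − 1.2 + 1.4 − 3.3 + 6.4 − 0.8 + 1.2) / 8 = 15.00 / 8 = 1.8750%
Σ(r − μ)² = (4.5 − 1.8750)² + (6.8 − 1.8750)² + (-1.2 − 1.8750)² + … = 95.6950
σ = √[95.6950 / 7] = 3.6974%
VaR = −(μ − z·σ) = −(1.8750 − 2.326 × 3.6974) = −(-6.7252) = 6.7252%

6.73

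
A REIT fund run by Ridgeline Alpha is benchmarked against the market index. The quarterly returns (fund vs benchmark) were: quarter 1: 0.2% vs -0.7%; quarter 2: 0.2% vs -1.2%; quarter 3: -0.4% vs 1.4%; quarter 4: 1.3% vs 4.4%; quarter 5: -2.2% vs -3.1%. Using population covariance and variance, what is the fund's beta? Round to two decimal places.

0.36

r̄p = -0.1800%,  r̄m = 0.1600%
Cov = Σ(rp − r̄p)(rm − r̄m) / 5 = 2.3488
Var(rm) = Σ(rm − r̄m)² / 5 = 6.5464
β = Cov / Var = 2.3488 / 6.5464 = 0.3588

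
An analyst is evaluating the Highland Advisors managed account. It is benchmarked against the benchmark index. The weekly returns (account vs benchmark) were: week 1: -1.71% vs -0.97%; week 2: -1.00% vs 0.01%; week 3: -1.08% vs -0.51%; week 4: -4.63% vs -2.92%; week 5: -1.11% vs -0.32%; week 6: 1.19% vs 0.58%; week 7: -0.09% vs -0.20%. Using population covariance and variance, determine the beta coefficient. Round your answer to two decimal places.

1.54

r̄p = -1.2043%,  r̄m = -0.6186%
Cov = Σ(rp − r̄p)(rm − r̄m) / 7 = 1.6526
Var(rm) = Σ(rm − r̄m)² / 7 = 1.0754
β = Cov / Var = 1.6526 / 1.0754 = 1.5367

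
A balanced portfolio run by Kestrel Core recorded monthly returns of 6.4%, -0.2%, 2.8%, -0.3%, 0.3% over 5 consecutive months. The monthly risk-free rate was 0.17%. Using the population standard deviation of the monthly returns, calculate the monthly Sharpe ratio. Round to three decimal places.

0.636

Mean return μ = 9.00 / 5 = 1.8000%
Σ(r − μ)² = (6.4 − 1.8000)² + (-0.2 − 1.8000)² + … = 32.8200
population σ = √(32.8200 / 5) = √6.5640 = 2.5620%
Sharpe = (μ − rf) / σ = (1.8000 − 0.17) / 2.5620 = 1.6300 / 2.5620 = 0.6362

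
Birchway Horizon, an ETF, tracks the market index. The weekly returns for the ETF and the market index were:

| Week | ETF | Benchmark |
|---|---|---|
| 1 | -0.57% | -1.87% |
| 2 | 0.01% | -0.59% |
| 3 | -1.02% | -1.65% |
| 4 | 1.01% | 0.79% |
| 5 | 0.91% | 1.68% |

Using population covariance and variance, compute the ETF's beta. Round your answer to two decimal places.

0.55

r̄p = 0.0680%,  r̄m = -0.3280%
Cov = Σ(rp − r̄p)(rm − r̄m) / 5 = 1.0362
Var(rm) = Σ(rm − r̄m)² / 5 = 1.8952
β = Cov / Var = 1.0362 / 1.8952 = 0.5467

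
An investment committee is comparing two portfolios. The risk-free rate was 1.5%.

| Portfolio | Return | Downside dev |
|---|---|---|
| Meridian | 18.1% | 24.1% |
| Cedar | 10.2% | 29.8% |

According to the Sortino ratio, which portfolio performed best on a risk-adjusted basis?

Meridian

Meridian: Sortino ratio = (18.1% − 1.5%) / 24.1% = 0.689
Cedar: Sortino ratio = (10.2% − 1.5%) / 29.8% = 0.292
Highest: Meridian (0.689).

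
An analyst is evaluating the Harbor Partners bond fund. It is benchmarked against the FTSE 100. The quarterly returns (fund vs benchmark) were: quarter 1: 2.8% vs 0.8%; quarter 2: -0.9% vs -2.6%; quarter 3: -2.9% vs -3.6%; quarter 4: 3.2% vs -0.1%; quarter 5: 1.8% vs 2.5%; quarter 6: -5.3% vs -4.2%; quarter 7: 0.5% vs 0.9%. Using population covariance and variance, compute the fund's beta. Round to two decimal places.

r̄p = -0.1143%,  r̄m = -0.9000%
Cov = Σ(rp − r̄p)(rm − r̄m) / 7 = 5.8843
Var(rm) = Σ(rm − r̄m)² / 7 = 5.6286
β = Cov / Var = 5.8843 / 5.6286 = 1.0454

1.05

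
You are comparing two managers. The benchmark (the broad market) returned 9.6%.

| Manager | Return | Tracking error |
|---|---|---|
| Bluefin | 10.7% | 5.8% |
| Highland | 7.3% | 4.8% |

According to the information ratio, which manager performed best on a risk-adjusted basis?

Bluefin: IR = (10.7% − 9.6%) / 5.8% = 0.190
Highland: IR = (7.3% − 9.6%) / 4.8% = -0.479
Highest: Bluefin (0.190).

Bluefin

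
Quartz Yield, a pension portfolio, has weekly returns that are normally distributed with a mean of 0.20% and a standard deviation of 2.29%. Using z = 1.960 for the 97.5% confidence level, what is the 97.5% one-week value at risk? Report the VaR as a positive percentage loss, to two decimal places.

VaR (as % loss) = −(μ − z·σ) = −(0.20% − 1.960 × 2.29%) = −(-4.2884%) = 4.2884%

4.29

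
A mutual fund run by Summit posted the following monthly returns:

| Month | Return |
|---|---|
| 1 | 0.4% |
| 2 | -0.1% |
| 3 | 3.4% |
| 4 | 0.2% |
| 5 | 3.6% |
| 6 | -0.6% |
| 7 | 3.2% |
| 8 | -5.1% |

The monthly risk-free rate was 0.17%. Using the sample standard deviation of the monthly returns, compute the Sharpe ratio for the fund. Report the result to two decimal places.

0.16

μ = (0.4 − 0.1 + 3.4 + 0.2 + 3.6 − 0.6 + 3.2 − 5.1) / 8 = 5.00 / 8 = 0.6250%
Σ(r − μ)² = 58.2150; sample σ = √(58.2150/7) = 2.8838%
Sharpe = (μ − rf) / σ = (0.6250 − 0.17) / 2.8838 = 0.4550 / 2.8838 = 0.1578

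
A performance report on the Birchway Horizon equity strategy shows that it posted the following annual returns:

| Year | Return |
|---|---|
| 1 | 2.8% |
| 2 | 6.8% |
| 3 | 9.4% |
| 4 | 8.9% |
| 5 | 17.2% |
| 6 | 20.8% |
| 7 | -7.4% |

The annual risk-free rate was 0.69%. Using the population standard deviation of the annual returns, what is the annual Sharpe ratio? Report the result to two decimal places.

Mean return μ = 58.50 / 7 = 8.3571%
Population σ = √[Σ(r − μ)² / 7] = √[515.9971 / 7] = √73.7139 = 8.5857%
Sharpe = (μ − rf) / σ = (8.3571 − 0.69) / 8.5857 = 7.6671 / 8.5857 = 0.8930

0.89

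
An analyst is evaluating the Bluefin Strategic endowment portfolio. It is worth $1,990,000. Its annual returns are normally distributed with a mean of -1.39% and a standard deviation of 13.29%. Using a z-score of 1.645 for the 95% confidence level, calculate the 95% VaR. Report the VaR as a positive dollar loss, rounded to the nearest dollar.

$462,716

Return at the 95% tail: μ − z·σ = -1.39% − 1.645 × 13.29% = -1.39 − 21.86205 = -23.25205%
VaR = −(-23.25205%) × $1,990,000 = 23.25205% × $1,990,000 = $462,716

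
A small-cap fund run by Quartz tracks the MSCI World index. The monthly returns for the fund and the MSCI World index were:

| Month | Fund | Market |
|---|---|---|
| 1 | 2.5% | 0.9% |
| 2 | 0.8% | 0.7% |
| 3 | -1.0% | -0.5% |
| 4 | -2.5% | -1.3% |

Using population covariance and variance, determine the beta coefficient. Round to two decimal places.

2.03

r̄p = -0.0500%,  r̄m = -0.0500%
Cov = Σ(rp − r̄p)(rm − r̄m) / 4 = 1.6375
Var(rm) = Σ(rm − r̄m)² / 4 = 0.8075
β = Cov / Var = 1.6375 / 0.8075 = 2.0279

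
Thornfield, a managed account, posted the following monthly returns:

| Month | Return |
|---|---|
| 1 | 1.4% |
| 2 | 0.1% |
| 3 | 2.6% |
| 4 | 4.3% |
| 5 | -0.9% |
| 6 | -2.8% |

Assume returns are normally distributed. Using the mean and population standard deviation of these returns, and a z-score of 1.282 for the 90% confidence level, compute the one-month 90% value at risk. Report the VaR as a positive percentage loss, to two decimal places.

Mean return r̄ = 4.70 / 6 = 0.7833%
Population std dev = √[32.1883 / 6] = 2.3162%
VaR = −(r̄ − z·σ) = −(0.7833 − 1.282 × 2.3162) = −(-2.1861) = 2.1861%

2.19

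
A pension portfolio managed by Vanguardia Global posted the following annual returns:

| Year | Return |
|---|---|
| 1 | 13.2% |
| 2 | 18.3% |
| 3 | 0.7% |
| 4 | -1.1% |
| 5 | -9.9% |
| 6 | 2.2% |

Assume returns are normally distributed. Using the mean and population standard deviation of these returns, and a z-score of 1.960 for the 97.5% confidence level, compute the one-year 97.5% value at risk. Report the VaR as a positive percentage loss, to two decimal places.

r̄ = (13.2 + 18.3 + 0.7 − 1.1 − 9.9 + 2.2) / 6 = 23.40 / 6 = 3.9000%
Population σ = √[Σ(r − r̄)² / 6] = √[522.4200 / 6] = √87.0700 = 9.3311%
VaR = −(r̄ − z·σ) = −(3.9000 − 1.960 × 9.3311) = −(-14.3890) = 14.3890%

14.39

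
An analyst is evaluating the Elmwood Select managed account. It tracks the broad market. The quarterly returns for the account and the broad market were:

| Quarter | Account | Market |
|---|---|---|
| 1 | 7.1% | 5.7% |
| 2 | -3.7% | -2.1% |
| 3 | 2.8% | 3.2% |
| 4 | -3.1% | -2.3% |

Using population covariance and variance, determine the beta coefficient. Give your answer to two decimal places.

r̄p = 0.7750%,  r̄m = 1.1250%
Cov = Σ(rp − r̄p)(rm − r̄m) / 4 = 15.2106
Var(rm) = Σ(rm − r̄m)² / 4 = 11.8419
β = Cov / Var = 15.2106 / 11.8419 = 1.2845

1.28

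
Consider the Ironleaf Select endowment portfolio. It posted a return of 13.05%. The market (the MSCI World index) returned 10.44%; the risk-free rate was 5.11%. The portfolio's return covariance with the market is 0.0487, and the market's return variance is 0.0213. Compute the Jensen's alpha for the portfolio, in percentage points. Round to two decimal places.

-4.25

β = Cov / Var = 0.0487 / 0.0213 = 2.2864
E[R] = Rf + β(Rm − Rf) = 5.11% + 2.2864 × (10.44% − 5.11%) = 17.2965%
α = Rp − E[R] = 13.05% − 17.2965% = -4.2465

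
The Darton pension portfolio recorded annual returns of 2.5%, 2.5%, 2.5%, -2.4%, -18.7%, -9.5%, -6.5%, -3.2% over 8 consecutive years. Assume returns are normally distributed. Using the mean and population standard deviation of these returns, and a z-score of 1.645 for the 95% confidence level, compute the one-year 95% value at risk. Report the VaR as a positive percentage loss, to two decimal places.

μ = (2.5 + 2.5 + 2.5 − 2.4 − 18.7 − 9.5 − 6.5 − 3.2) / 8 = -32.80 / 8 = -4.1000%
Σ(r − μ)² = (2.5 − (-4.1000))² + (2.5 − (-4.1000))² + … = 382.4600
σ = √[382.4600 / 8] = 6.9143%
VaR = −(μ − z·σ) = −(-4.1000 − 1.645 × 6.9143) = −(-15.4740) = 15.4740%

15.47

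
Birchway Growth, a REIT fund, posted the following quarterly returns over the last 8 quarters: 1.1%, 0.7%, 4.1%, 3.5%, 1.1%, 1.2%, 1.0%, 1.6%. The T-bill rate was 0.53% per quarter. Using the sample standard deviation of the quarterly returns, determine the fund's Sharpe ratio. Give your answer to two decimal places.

0.99

r̄ = (1.1 + 0.7 + 4.1 + 3.5 + 1.1 + 1.2 + 1 + 1.6) / 8 = 14.30 / 8 = 1.7875%
Sample σ = √[Σ(r − r̄)² / 7] = √[11.4088 / 7] = √1.6298 = 1.2766%
Sharpe = (r̄ − rf) / σ = (1.7875 − 0.53) / 1.2766 = 1.2575 / 1.2766 = 0.9850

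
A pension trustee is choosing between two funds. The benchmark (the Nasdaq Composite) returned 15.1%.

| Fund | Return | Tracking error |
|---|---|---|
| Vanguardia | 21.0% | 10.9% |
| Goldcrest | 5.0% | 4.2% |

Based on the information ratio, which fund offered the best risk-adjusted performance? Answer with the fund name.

Vanguardia: IR = (21.0% − 15.1%) / 10.9% = 0.541
Goldcrest: IR = (5.0% − 15.1%) / 4.2% = -2.405
Highest: Vanguardia (0.541).

Vanguardia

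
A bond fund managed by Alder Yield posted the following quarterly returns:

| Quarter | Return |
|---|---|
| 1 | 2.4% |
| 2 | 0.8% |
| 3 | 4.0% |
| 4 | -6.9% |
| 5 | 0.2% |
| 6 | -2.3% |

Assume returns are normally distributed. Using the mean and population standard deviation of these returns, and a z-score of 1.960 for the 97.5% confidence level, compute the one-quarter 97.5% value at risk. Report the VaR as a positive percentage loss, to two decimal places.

7.22

r̄ = (2.4 + 0.8 + 4 − 6.9 + 0.2 − 2.3) / 6 = -1.80 / 6 = -0.3000%
Σ(r − r̄)² = (2.4 − (-0.3000))² + (0.8 − (-0.3000))² + … = 74.8000
population σ = √(74.8000 / 6) = √12.4667 = 3.5308%
VaR = −(r̄ − z·σ) = −(-0.3000 − 1.960 × 3.5308) = −(-7.2204) = 7.2204%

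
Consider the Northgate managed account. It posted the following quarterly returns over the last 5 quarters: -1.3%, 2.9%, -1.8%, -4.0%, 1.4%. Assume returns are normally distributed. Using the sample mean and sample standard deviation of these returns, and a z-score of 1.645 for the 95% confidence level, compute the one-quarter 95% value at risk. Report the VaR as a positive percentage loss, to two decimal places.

5.04

μ = (-1.3 + 2.9 − 1.8 − 4 + 1.4) / 5 = -2.80 / 5 = -0.5600%
Σ(r − μ)² = (-1.3 − (-0.5600))² + (2.9 − (-0.5600))² + (-1.8 − (-0.5600))² + … = 29.7320
σ = √[29.7320 / 4] = 2.7264%
VaR = −(μ − z·σ) = −(-0.5600 − 1.645 × 2.7264) = −(-5.0449) = 5.0449%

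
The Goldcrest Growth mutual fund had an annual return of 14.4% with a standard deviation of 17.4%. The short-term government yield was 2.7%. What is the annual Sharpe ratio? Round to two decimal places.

0.67

Sharpe = (Rp − Rf) / σp = (14.4% − 2.7%) / 17.4% = 11.70% / 17.4% = 0.6724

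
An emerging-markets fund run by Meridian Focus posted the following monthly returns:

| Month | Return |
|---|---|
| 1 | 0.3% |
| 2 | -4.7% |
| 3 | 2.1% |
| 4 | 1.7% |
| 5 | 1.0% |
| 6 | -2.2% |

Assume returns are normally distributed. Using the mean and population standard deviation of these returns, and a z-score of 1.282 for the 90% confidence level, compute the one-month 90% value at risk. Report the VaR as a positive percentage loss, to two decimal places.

Mean return r̄ = -1.80 / 6 = -0.3000%
Population σ = √[Σ(r − r̄)² / 6] = √[34.7800 / 6] = √5.7967 = 2.4076%
VaR = −(r̄ − z·σ) = −(-0.3000 − 1.282 × 2.4076) = −(-3.3865) = 3.3865%

3.39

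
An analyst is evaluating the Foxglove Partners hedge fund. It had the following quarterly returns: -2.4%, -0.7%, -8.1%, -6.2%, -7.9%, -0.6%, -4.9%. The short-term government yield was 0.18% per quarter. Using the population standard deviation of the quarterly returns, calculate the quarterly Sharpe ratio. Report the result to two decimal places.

Mean return r̄ = -30.80 / 7 = -4.4000%
Σ(r − r̄)² = (-2.4 − (-4.4000))² + (-0.7 − (-4.4000))² + … = 61.5600
σ = √[61.5600 / 7] = 2.9655%
Sharpe = (r̄ − rf) / σ = (-4.4000 − 0.18) / 2.9655 = -4.5800 / 2.9655 = -1.5444

-1.54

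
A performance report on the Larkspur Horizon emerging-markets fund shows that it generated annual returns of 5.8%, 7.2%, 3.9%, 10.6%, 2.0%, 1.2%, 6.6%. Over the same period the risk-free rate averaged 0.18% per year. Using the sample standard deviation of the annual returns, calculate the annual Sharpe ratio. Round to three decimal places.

1.585

r̄ = (5.8 + 7.2 + 3.9 + 10.6 + 2 + 1.2 + 6.6) / 7 = 37.30 / 7 = 5.3286%
Σ(r − r̄)² = 63.2943; sample σ = √(63.2943/6) = 3.2479%
Sharpe = (r̄ − rf) / σ = (5.3286 − 0.18) / 3.2479 = 5.1486 / 3.2479 = 1.5852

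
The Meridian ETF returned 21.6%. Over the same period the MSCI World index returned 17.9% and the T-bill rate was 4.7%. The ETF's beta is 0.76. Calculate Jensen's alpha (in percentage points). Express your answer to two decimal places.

6.87

CAPM expected return = Rf + β(Rm − Rf) = 4.7% + 0.76 × (17.9% − 4.7%) = 4.7 + 0.76 × 13.20 = 14.7320%
Jensen's α = Rp − E[R] = 21.6% − 14.7320% = 6.8680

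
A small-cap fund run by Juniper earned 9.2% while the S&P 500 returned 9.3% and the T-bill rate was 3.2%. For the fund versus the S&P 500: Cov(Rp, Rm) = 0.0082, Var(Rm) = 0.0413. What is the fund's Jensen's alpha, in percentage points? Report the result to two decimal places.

β = Cov / Var = 0.0082 / 0.0413 = 0.1985
E[R] = Rf + β(Rm − Rf) = 3.2% + 0.1985 × (9.3% − 3.2%) = 4.4109%
α = Rp − E[R] = 9.2% − 4.4109% = 4.7891

4.79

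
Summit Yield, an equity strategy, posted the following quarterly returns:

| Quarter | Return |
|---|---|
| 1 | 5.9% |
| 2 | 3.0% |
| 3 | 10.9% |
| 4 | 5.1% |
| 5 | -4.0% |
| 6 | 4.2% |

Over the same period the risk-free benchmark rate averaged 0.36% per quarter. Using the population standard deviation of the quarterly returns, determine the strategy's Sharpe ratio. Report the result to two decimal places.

0.86

Mean return μ = 25.10 / 6 = 4.1833%
Population std dev = √[117.2683 / 6] = 4.4209%
Sharpe = (μ − rf) / σ = (4.1833 − 0.36) / 4.4209 = 3.8233 / 4.4209 = 0.8648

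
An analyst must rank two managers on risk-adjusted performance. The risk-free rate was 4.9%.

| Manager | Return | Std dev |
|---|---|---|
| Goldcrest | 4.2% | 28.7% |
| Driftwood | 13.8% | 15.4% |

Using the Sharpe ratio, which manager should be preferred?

Driftwood

Goldcrest: Sharpe ratio = (4.2% − 4.9%) / 28.7% = -0.024
Driftwood: Sharpe ratio = (13.8% − 4.9%) / 15.4% = 0.578
Highest: Driftwood (0.578).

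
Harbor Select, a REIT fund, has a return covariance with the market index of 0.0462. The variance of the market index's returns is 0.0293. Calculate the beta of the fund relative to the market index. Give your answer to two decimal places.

1.58

β = Cov(Rp, Rm) / Var(Rm) = 0.0462 / 0.0293 = 1.5768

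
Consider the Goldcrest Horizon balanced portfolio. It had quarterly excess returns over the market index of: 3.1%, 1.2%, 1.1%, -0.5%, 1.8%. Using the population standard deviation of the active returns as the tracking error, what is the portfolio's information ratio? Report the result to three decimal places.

1.151

Mean return μ = 6.70 / 5 = 1.3400%
Σ(r − μ)² = (3.1 − 1.3400)² + (1.2 − 1.3400)² + (1.1 − 1.3400)² + … = 6.7720
σ = √[6.7720 / 5] = 1.1638%
IR = μ / tracking error = 1.3400 / 1.1638 = 1.1514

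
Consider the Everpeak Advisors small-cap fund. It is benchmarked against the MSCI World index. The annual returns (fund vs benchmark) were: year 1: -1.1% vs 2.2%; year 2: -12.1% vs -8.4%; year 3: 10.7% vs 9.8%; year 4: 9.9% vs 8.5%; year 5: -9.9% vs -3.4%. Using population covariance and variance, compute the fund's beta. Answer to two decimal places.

r̄p = -0.5000%,  r̄m = 1.7400%
Cov = Σ(rp − r̄p)(rm − r̄m) / 5 = 65.2480
Var(rm) = Σ(rm − r̄m)² / 5 = 48.0224
β = Cov / Var = 65.2480 / 48.0224 = 1.3587

1.36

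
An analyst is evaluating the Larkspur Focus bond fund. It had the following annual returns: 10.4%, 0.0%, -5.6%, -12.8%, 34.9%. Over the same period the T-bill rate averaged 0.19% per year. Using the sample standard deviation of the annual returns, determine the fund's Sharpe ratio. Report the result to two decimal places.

0.28

r̄ = (10.4 + 0 − 5.6 − 12.8 + 34.9) / 5 = 26.90 / 5 = 5.3800%
Σ(r − r̄)² = 1376.6480; sample σ = √(1376.6480/4) = 18.5516%
Sharpe = (r̄ − rf) / σ = (5.3800 − 0.19) / 18.5516 = 5.1900 / 18.5516 = 0.2798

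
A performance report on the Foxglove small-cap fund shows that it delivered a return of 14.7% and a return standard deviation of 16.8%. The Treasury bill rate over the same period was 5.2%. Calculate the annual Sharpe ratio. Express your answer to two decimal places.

0.57

Sharpe = (Rp − Rf) / σp = (14.7% − 5.2%) / 16.8% = 9.50% / 16.8% = 0.5655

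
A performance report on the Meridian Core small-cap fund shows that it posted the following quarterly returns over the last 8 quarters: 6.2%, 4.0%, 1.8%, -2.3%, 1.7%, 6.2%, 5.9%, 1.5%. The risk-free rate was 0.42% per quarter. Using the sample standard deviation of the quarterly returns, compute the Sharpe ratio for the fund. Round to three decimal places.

Mean return r̄ = 25.00 / 8 = 3.1250%
Σ(r − r̄)² = 63.2350; sample σ = √(63.2350/7) = 3.0056%
Sharpe = (r̄ − rf) / σ = (3.1250 − 0.42) / 3.0056 = 2.7050 / 3.0056 = 0.9000

0.900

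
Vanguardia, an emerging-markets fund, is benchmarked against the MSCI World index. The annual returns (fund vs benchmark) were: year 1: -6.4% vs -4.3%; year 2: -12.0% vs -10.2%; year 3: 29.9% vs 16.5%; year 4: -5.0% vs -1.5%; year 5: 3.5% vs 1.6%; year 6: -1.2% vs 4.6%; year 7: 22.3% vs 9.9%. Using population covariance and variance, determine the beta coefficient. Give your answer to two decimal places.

r̄p = 4.4429%,  r̄m = 2.3714%
Cov = Σ(rp − r̄p)(rm − r̄m) / 7 = 113.9812
Var(rm) = Σ(rm − r̄m)² / 7 = 68.4849
β = Cov / Var = 113.9812 / 68.4849 = 1.6643

1.66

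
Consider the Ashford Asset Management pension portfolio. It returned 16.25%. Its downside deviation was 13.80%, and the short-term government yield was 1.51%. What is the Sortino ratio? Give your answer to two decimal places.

Sortino = (Rp − Rf) / σd = (16.25% − 1.51%) / 13.80% = 14.74% / 13.80% = 1.0681

1.07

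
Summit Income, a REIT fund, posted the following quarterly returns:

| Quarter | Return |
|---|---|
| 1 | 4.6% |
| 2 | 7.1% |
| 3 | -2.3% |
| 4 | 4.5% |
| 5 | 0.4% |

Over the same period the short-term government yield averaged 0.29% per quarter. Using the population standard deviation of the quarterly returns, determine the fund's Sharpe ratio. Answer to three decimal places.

Mean return r̄ = 14.30 / 5 = 2.8600%
Population std dev = √[56.3720 / 5] = 3.3577%
Sharpe = (r̄ − rf) / σ = (2.8600 − 0.29) / 3.3577 = 2.5700 / 3.3577 = 0.7654

0.765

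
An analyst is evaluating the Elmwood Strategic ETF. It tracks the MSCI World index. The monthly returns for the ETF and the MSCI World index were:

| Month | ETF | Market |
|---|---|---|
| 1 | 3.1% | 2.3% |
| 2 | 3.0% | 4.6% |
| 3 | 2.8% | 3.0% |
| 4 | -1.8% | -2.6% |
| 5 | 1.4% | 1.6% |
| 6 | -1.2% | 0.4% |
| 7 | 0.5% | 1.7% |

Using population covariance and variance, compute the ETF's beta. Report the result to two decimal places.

r̄p = 1.1143%,  r̄m = 1.5714%
Cov = Σ(rp − r̄p)(rm − r̄m) / 7 = 3.4804
Var(rm) = Σ(rm − r̄m)² / 7 = 4.3620
β = Cov / Var = 3.4804 / 4.3620 = 0.7979

0.80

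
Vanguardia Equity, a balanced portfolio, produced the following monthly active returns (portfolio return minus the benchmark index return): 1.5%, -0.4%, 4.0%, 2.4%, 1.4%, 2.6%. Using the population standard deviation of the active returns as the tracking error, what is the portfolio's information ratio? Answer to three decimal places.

1.425

μ = (1.5 − 0.4 + 4 + 2.4 + 1.4 + 2.6) / 6 = 11.50 / 6 = 1.9167%
Σ(r − μ)² = (1.5 − 1.9167)² + (-0.4 − 1.9167)² + (4 − 1.9167)² + … = 10.8483
population σ = √(10.8483 / 6) = √1.8081 = 1.3447%
IR = μ / tracking error = 1.9167 / 1.3447 = 1.4254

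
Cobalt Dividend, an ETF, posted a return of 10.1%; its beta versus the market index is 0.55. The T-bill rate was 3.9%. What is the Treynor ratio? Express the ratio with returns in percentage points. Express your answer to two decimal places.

11.27

Treynor = (Rp − Rf) / β = (10.1% − 3.9%) / 0.55 = 6.20 / 0.55 = 11.2727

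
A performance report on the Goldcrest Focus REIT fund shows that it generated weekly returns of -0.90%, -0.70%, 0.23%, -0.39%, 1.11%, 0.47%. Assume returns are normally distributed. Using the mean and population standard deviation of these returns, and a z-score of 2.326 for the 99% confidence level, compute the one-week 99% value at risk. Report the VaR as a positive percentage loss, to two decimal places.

r̄ = (-0.9 − 0.7 + 0.23 − 0.39 + 1.11 + 0.47) / 6 = -0.0300%
Population σ = √[Σ(r − r̄)² / 6] = √[2.9526 / 6] = √0.4921 = 0.7015%
VaR = −(r̄ − z·σ) = −(-0.0300 − 2.326 × 0.7015) = −(-1.6617) = 1.6617%

1.66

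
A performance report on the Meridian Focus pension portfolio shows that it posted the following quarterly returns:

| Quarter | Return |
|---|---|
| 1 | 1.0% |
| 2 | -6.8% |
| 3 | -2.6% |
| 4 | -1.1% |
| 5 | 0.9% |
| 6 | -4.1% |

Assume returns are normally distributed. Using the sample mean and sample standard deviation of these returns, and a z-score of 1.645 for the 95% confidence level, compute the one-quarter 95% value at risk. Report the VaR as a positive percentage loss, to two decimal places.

7.10

r̄ = (1 − 6.8 − 2.6 − 1.1 + 0.9 − 4.1) / 6 = -12.70 / 6 = -2.1167%
Sample std dev = √[45.9483 / 5] = 3.0314%
VaR = −(r̄ − z·σ) = −(-2.1167 − 1.645 × 3.0314) = −(-7.1034) = 7.1034%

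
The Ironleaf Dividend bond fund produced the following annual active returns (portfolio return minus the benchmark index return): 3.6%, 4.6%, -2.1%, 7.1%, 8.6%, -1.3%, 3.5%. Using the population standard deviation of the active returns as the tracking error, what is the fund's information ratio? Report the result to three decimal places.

r̄ = (3.6 + 4.6 − 2.1 + 7.1 + 8.6 − 1.3 + 3.5) / 7 = 3.4286%
Population σ = √[Σ(r − r̄)² / 7] = √[94.5543 / 7] = √13.5078 = 3.6753%
IR = r̄ / tracking error = 3.4286 / 3.6753 = 0.9329

0.933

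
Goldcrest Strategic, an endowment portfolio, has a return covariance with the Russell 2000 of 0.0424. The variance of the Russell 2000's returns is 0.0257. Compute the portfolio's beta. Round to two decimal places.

β = Cov(Rp, Rm) / Var(Rm) = 0.0424 / 0.0257 = 1.6498

1.65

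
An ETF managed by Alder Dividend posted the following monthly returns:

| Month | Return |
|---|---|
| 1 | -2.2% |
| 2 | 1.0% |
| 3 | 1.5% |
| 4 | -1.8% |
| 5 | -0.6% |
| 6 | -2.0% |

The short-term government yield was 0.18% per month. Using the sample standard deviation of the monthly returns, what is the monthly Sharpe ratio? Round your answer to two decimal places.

-0.54

μ = (-2.2 + 1 + 1.5 − 1.8 − 0.6 − 2) / 6 = -4.10 / 6 = -0.6833%
Σ(r − μ)² = 12.8883; sample σ = √(12.8883/5) = 1.6055%
Sharpe = (μ − rf) / σ = (-0.6833 − 0.18) / 1.6055 = -0.8633 / 1.6055 = -0.5377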